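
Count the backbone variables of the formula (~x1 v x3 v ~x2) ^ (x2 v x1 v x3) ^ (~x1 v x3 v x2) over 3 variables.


Find all satisfying assignments: 5 model(s).
Check which variables have the same value in every model.
No variable is fixed across all models.
Backbone size = 0.

0


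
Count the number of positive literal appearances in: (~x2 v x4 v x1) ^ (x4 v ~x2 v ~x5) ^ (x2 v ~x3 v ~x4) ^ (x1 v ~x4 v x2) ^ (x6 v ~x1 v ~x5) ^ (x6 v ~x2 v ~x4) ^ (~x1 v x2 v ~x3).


Scan each clause for unnegated literals.
Clause 1: 2 positive; Clause 2: 1 positive; Clause 3: 1 positive; Clause 4: 2 positive; Clause 5: 1 positive; Clause 6: 1 positive; Clause 7: 1 positive.
Total positive literal occurrences = 9.

9


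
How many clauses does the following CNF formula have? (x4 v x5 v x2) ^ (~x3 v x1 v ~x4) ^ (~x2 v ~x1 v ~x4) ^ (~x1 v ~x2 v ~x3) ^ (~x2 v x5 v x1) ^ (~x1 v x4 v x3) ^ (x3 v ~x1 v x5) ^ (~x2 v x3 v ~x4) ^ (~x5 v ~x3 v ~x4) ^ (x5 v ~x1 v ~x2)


Each group enclosed in parentheses joined by ^ is one clause.
Counting the conjuncts: 10 clauses.

10


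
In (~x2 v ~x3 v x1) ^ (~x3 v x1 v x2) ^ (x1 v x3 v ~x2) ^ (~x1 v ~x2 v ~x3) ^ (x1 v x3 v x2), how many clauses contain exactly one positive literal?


A definite clause has exactly one positive literal.
Clause 1: 1 positive -> definite
Clause 2: 2 positive -> not definite
Clause 3: 2 positive -> not definite
Clause 4: 0 positive -> not definite
Clause 5: 3 positive -> not definite
Definite clause count = 1.

1


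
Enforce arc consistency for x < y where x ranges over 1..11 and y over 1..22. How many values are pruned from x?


For the constraint x < y, x needs a supporting value in y's domain.
x can be at most 21 (one less than y's maximum).
Valid x values from domain: 11 out of 11.
Pruned = 11 - 11 = 0.

0


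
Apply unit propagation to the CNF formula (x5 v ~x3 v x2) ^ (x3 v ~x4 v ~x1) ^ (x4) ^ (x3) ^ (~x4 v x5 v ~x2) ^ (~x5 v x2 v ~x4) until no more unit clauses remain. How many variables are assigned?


Unit propagation repeatedly assigns the literal in any unit clause, then simplifies.
Assignments in order: x4 = T, x3 = T.
No further unit clauses remain.
Total variables assigned = 2.

2


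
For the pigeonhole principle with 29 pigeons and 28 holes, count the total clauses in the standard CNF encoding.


The PHP encoding has two parts:
1) At-least-one-hole clauses: 29 (one per pigeon, each with 28 literals).
2) At-most-one-pigeon-per-hole clauses: 28 holes * C(29,2) = 28 * 406 = 11368.
Total clauses = 29 + 11368 = 11397.

11397


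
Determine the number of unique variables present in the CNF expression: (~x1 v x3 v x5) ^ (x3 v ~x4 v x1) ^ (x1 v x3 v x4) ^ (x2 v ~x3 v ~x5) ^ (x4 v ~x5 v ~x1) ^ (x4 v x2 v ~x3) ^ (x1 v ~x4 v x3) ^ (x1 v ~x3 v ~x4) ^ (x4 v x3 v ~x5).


Identify each distinct variable in the formula.
Variables found: x1, x2, x3, x4, x5.
Total distinct variables = 5.

5


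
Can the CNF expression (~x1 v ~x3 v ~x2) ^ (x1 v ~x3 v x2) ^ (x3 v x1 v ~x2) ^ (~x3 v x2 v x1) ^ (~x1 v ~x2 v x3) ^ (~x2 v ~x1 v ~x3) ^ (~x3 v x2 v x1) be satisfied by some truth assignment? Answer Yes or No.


Check all 8 possible truth assignments.
Number of satisfying assignments found: 4.
The formula is satisfiable.

Yes


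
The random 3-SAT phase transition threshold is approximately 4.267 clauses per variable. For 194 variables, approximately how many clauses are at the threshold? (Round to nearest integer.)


The 3-SAT phase transition occurs at approximately 4.267 clauses per variable.
m = 4.267 * 194 = 827.798.
Rounded to nearest integer: 828.

828


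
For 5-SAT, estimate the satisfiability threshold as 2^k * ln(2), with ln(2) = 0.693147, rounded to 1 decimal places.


Using the asymptotic formula: threshold ~ 2^k * ln(2).
2^5 = 32.
32 * 0.693147 = 22.2.

22.2


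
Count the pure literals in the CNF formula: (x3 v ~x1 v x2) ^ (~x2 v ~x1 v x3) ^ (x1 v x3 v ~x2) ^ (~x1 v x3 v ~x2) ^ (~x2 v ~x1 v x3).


A pure literal appears in only one polarity across all clauses.
Pure literals: x3 (positive only).
Count = 1.

1


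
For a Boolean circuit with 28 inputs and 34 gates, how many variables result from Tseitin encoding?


The Tseitin transformation introduces one auxiliary variable per gate.
Total variables = inputs + gates = 28 + 34 = 62.

62


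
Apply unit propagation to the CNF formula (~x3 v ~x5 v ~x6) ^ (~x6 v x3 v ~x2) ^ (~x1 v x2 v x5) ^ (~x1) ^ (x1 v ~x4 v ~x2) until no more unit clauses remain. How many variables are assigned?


Unit propagation repeatedly assigns the literal in any unit clause, then simplifies.
Assignments in order: x1 = F.
No further unit clauses remain.
Total variables assigned = 1.

1


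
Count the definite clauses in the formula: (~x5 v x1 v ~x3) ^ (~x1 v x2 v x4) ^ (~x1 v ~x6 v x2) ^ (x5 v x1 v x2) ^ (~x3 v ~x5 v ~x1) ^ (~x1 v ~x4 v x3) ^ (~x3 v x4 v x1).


A definite clause has exactly one positive literal.
Clause 1: 1 positive -> definite
Clause 2: 2 positive -> not definite
Clause 3: 1 positive -> definite
Clause 4: 3 positive -> not definite
Clause 5: 0 positive -> not definite
Clause 6: 1 positive -> definite
Clause 7: 2 positive -> not definite
Definite clause count = 3.

3


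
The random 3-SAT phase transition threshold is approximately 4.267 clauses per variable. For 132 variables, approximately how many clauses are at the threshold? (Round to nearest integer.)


The 3-SAT phase transition occurs at approximately 4.267 clauses per variable.
m = 4.267 * 132 = 563.244.
Rounded to nearest integer: 563.

563


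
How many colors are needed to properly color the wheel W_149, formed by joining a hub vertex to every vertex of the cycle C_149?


W_149 consists of the cycle C_149 together with a hub vertex adjacent to every cycle vertex.
The cycle C_149 needs 3 colors (odd cycle -> 3).
The hub is adjacent to every cycle vertex, so it must receive a new color distinct from all of them.
Chromatic number = 3 + 1 = 4.

4


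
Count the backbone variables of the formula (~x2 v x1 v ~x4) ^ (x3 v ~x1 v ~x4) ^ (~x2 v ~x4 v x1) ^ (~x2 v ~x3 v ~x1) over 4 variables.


Find all satisfying assignments: 10 model(s).
Check which variables have the same value in every model.
No variable is fixed across all models.
Backbone size = 0.

0


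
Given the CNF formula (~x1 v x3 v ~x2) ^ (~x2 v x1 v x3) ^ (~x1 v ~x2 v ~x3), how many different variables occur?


Identify each distinct variable in the formula.
Variables found: x1, x2, x3.
Total distinct variables = 3.

3


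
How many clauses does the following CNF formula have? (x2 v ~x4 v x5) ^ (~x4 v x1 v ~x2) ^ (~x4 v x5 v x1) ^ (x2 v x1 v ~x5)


Each group enclosed in parentheses joined by ^ is one clause.
Counting the conjuncts: 4 clauses.

4


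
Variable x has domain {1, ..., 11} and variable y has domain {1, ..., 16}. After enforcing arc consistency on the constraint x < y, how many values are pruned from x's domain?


For the constraint x < y, x needs a supporting value in y's domain.
x can be at most 15 (one less than y's maximum).
Valid x values from domain: 11 out of 11.
Pruned = 11 - 11 = 0.

0


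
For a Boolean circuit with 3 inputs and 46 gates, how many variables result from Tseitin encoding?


The Tseitin transformation introduces one auxiliary variable per gate.
Total variables = inputs + gates = 3 + 46 = 49.

49


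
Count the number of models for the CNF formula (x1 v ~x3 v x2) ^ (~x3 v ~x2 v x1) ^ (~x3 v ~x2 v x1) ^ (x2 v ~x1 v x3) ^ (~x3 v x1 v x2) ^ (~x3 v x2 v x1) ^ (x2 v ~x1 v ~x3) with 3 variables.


Enumerate all 8 truth assignments over 3 variables.
Test each against every clause.
Satisfying assignments found: 4.

4


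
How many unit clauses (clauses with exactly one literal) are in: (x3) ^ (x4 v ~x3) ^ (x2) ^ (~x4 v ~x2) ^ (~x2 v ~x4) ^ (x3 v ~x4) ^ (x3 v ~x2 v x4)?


A unit clause contains exactly one literal.
Unit clauses found: (x3), (x2).
Count = 2.

2


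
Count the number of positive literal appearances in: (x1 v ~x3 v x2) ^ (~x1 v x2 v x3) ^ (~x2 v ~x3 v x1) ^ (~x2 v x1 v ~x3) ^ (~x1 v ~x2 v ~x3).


Scan each clause for unnegated literals.
Clause 1: 2 positive; Clause 2: 2 positive; Clause 3: 1 positive; Clause 4: 1 positive; Clause 5: 0 positive.
Total positive literal occurrences = 6.

6


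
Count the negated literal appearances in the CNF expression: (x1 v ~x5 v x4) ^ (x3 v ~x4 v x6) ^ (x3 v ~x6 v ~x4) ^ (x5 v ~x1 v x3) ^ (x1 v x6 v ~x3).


Scan each clause for negated literals.
Clause 1: 1 negative; Clause 2: 1 negative; Clause 3: 2 negative; Clause 4: 1 negative; Clause 5: 1 negative.
Total negative literal occurrences = 6.

6


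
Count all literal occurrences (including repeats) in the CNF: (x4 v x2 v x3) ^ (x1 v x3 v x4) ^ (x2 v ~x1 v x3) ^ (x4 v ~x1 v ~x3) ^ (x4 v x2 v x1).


Clause lengths: 3, 3, 3, 3, 3.
Sum = 3 + 3 + 3 + 3 + 3 = 15.

15


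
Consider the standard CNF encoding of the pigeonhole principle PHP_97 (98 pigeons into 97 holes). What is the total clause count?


The PHP encoding has two parts:
1) At-least-one-hole clauses: 98 (one per pigeon, each with 97 literals).
2) At-most-one-pigeon-per-hole clauses: 97 holes * C(98,2) = 97 * 4753 = 461041.
Total clauses = 98 + 461041 = 461139.

461139


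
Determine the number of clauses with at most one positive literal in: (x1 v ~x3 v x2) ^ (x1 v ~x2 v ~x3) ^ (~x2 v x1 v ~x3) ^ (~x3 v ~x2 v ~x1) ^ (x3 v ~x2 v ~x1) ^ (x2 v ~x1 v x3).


A Horn clause has at most one positive literal.
Clause 1: 2 positive lit(s) -> not Horn
Clause 2: 1 positive lit(s) -> Horn
Clause 3: 1 positive lit(s) -> Horn
Clause 4: 0 positive lit(s) -> Horn
Clause 5: 1 positive lit(s) -> Horn
Clause 6: 2 positive lit(s) -> not Horn
Total Horn clauses = 4.

4


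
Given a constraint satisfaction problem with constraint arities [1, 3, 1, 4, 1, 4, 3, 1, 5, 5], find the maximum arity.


The arities are: 1, 3, 1, 4, 1, 4, 3, 1, 5, 5.
Scan for the maximum value.
Maximum arity = 5.

5


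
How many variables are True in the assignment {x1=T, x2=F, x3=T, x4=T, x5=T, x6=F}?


The weight is the number of variables assigned True.
True variables: x1, x3, x4, x5.
Weight = 4.

4


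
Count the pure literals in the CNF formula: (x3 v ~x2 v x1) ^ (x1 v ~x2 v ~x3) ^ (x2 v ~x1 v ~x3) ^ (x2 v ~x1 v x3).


A pure literal appears in only one polarity across all clauses.
No pure literals found.
Count = 0.

0


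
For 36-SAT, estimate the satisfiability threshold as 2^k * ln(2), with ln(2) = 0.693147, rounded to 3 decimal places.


Using the asymptotic formula: threshold ~ 2^k * ln(2).
2^36 = 68719476736.
68719476736 * 0.693147 = 47632699141.128.

47632699141.128


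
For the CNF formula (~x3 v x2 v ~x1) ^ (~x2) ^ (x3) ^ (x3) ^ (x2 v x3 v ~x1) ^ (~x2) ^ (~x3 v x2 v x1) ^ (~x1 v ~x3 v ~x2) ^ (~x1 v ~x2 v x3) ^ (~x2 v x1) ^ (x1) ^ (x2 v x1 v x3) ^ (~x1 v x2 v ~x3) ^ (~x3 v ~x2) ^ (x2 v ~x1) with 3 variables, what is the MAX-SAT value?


Enumerate all 8 truth assignments.
For each, count how many of the 15 clauses are satisfied.
The formula is not fully satisfiable, so the maximum is below 15.
Maximum simultaneously satisfiable clauses = 13.

13


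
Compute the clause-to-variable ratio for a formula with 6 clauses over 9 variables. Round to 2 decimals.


Clause-to-variable ratio = clauses / variables.
6 / 9 = 0.67.

0.67


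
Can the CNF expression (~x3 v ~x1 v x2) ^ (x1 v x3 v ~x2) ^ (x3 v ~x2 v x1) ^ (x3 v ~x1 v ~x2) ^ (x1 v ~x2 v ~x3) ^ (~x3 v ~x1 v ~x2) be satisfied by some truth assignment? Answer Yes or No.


Check all 8 possible truth assignments.
Number of satisfying assignments found: 3.
The formula is satisfiable.

Yes


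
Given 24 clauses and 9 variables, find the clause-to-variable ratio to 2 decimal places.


Clause-to-variable ratio = clauses / variables.
24 / 9 = 2.67.

2.67


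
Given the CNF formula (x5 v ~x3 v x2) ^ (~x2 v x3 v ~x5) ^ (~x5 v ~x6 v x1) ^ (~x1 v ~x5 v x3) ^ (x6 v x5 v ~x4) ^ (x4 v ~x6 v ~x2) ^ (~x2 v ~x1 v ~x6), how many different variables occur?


Identify each distinct variable in the formula.
Variables found: x1, x2, x3, x4, x5, x6.
Total distinct variables = 6.

6


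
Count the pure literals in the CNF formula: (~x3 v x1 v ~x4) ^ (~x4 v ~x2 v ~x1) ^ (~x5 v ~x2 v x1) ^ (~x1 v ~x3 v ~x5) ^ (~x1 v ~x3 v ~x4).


A pure literal appears in only one polarity across all clauses.
Pure literals: x2 (negative only), x3 (negative only), x4 (negative only), x5 (negative only).
Count = 4.

4


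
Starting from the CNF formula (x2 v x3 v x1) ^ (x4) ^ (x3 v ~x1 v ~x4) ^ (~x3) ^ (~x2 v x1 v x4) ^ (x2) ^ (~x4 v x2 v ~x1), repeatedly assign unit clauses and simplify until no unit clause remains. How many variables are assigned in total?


Unit propagation repeatedly assigns the literal in any unit clause, then simplifies.
Assignments in order: x4 = T, x3 = F, x1 = F, x2 = T.
No further unit clauses remain.
Total variables assigned = 4.

4


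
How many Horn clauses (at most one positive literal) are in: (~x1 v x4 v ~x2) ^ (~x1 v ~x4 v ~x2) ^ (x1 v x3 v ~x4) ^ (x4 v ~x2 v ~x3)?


A Horn clause has at most one positive literal.
Clause 1: 1 positive lit(s) -> Horn
Clause 2: 0 positive lit(s) -> Horn
Clause 3: 2 positive lit(s) -> not Horn
Clause 4: 1 positive lit(s) -> Horn
Total Horn clauses = 3.

3


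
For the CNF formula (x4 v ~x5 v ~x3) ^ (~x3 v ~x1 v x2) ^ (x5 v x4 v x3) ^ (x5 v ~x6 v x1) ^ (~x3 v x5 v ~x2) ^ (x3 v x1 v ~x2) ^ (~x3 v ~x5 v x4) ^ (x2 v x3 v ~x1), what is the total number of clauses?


Each group enclosed in parentheses joined by ^ is one clause.
Counting the conjuncts: 8 clauses.

8


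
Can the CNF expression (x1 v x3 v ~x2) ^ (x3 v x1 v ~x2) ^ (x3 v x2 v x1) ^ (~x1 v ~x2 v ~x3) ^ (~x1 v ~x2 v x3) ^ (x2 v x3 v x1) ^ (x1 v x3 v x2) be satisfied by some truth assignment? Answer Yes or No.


Check all 8 possible truth assignments.
Number of satisfying assignments found: 4.
The formula is satisfiable.

Yes


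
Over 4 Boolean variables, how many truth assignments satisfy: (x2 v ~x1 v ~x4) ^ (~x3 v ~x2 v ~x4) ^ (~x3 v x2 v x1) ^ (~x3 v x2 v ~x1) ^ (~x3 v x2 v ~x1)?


Enumerate all 16 truth assignments over 4 variables.
Test each against every clause.
Satisfying assignments found: 9.

9


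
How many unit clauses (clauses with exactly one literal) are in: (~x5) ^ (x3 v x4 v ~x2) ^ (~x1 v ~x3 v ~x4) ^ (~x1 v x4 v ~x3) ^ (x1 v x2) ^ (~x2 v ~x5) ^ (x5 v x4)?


A unit clause contains exactly one literal.
Unit clauses found: (~x5).
Count = 1.

1


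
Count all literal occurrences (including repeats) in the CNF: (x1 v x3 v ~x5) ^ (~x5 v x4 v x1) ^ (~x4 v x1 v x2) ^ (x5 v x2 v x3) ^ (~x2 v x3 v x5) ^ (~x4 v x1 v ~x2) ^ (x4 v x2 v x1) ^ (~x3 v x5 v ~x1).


Clause lengths: 3, 3, 3, 3, 3, 3, 3, 3.
Sum = 3 + 3 + 3 + 3 + 3 + 3 + 3 + 3 = 24.

24


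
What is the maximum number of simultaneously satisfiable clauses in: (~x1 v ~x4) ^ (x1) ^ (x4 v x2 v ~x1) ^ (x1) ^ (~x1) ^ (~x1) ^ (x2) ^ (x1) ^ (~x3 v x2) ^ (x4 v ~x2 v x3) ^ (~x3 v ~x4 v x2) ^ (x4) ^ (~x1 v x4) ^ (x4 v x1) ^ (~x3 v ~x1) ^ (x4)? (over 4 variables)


Enumerate all 16 truth assignments.
For each, count how many of the 16 clauses are satisfied.
The formula is not fully satisfiable, so the maximum is below 16.
Maximum simultaneously satisfiable clauses = 13.

13


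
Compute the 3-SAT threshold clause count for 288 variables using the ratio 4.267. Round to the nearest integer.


The 3-SAT phase transition occurs at approximately 4.267 clauses per variable.
m = 4.267 * 288 = 1228.896.
Rounded to nearest integer: 1229.

1229


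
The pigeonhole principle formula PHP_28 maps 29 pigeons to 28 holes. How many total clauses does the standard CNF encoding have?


The PHP encoding has two parts:
1) At-least-one-hole clauses: 29 (one per pigeon, each with 28 literals).
2) At-most-one-pigeon-per-hole clauses: 28 holes * C(29,2) = 28 * 406 = 11368.
Total clauses = 29 + 11368 = 11397.

11397


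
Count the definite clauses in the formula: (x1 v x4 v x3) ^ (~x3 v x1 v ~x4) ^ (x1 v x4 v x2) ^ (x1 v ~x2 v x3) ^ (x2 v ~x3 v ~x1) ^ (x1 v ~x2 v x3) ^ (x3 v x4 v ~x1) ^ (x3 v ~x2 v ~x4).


A definite clause has exactly one positive literal.
Clause 1: 3 positive -> not definite
Clause 2: 1 positive -> definite
Clause 3: 3 positive -> not definite
Clause 4: 2 positive -> not definite
Clause 5: 1 positive -> definite
Clause 6: 2 positive -> not definite
Clause 7: 2 positive -> not definite
Clause 8: 1 positive -> definite
Definite clause count = 3.

3


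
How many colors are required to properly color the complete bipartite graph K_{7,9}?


K_{7,9} is bipartite by definition: the two parts are independent sets, with every edge crossing between them.
Color all vertices in one part with color 1 and all vertices in the other part with color 2.
Since the graph has at least one edge, one color does not suffice.
Chromatic number = 2.

2


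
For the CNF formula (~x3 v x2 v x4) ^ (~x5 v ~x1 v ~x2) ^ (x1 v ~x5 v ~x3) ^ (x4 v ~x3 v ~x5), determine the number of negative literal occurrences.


Scan each clause for negated literals.
Clause 1: 1 negative; Clause 2: 3 negative; Clause 3: 2 negative; Clause 4: 2 negative.
Total negative literal occurrences = 8.

8


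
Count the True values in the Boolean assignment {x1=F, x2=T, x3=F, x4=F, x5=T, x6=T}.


The weight is the number of variables assigned True.
True variables: x2, x5, x6.
Weight = 3.

3


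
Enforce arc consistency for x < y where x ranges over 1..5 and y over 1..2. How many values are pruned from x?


For the constraint x < y, x needs a supporting value in y's domain.
x can be at most 1 (one less than y's maximum).
Valid x values from domain: 1 out of 5.
Pruned = 5 - 1 = 4.

4


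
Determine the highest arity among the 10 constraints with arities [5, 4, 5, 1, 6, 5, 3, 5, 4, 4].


The arities are: 5, 4, 5, 1, 6, 5, 3, 5, 4, 4.
Scan for the maximum value.
Maximum arity = 6.

6


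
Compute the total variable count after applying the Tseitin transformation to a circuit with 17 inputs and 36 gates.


The Tseitin transformation introduces one auxiliary variable per gate.
Total variables = inputs + gates = 17 + 36 = 53.

53


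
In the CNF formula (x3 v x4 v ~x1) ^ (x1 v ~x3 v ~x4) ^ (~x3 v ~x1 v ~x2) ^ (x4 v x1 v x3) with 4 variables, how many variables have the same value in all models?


Find all satisfying assignments: 8 model(s).
Check which variables have the same value in every model.
No variable is fixed across all models.
Backbone size = 0.

0


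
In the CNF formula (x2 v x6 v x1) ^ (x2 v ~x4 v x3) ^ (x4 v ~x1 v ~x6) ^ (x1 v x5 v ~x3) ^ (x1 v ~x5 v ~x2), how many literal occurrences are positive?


Scan each clause for unnegated literals.
Clause 1: 3 positive; Clause 2: 2 positive; Clause 3: 1 positive; Clause 4: 2 positive; Clause 5: 1 positive.
Total positive literal occurrences = 9.

9


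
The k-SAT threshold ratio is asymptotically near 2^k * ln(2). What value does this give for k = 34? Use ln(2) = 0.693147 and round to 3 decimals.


Using the asymptotic formula: threshold ~ 2^k * ln(2).
2^34 = 17179869184.
17179869184 * 0.693147 = 11908174785.282.

11908174785.282


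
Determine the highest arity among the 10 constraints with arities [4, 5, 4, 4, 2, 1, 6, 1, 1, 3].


The arities are: 4, 5, 4, 4, 2, 1, 6, 1, 1, 3.
Scan for the maximum value.
Maximum arity = 6.

6


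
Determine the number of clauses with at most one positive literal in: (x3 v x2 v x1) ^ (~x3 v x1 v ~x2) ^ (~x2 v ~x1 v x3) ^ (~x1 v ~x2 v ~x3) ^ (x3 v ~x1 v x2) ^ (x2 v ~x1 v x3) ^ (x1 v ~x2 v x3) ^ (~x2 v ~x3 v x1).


A Horn clause has at most one positive literal.
Clause 1: 3 positive lit(s) -> not Horn
Clause 2: 1 positive lit(s) -> Horn
Clause 3: 1 positive lit(s) -> Horn
Clause 4: 0 positive lit(s) -> Horn
Clause 5: 2 positive lit(s) -> not Horn
Clause 6: 2 positive lit(s) -> not Horn
Clause 7: 2 positive lit(s) -> not Horn
Clause 8: 1 positive lit(s) -> Horn
Total Horn clauses = 4.

4


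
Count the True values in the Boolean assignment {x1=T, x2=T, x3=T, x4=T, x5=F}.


The weight is the number of variables assigned True.
True variables: x1, x2, x3, x4.
Weight = 4.

4


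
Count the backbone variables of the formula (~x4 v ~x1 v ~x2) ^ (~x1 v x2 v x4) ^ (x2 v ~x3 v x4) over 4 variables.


Find all satisfying assignments: 11 model(s).
Check which variables have the same value in every model.
No variable is fixed across all models.
Backbone size = 0.

0


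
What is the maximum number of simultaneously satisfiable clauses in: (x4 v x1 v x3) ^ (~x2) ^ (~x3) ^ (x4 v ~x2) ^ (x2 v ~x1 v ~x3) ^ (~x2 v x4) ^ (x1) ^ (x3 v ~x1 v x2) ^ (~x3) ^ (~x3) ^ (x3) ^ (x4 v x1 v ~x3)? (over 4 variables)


Enumerate all 16 truth assignments.
For each, count how many of the 12 clauses are satisfied.
The formula is not fully satisfiable, so the maximum is below 12.
Maximum simultaneously satisfiable clauses = 10.

10


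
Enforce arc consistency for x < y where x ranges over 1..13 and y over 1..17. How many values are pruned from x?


For the constraint x < y, x needs a supporting value in y's domain.
x can be at most 16 (one less than y's maximum).
Valid x values from domain: 13 out of 13.
Pruned = 13 - 13 = 0.

0


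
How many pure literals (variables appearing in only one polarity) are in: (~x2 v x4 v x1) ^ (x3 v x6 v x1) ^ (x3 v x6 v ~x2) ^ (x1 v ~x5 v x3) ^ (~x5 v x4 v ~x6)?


A pure literal appears in only one polarity across all clauses.
Pure literals: x1 (positive only), x2 (negative only), x3 (positive only), x4 (positive only), x5 (negative only).
Count = 5.

5


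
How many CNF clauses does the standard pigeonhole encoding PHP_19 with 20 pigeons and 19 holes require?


The PHP encoding has two parts:
1) At-least-one-hole clauses: 20 (one per pigeon, each with 19 literals).
2) At-most-one-pigeon-per-hole clauses: 19 holes * C(20,2) = 19 * 190 = 3610.
Total clauses = 20 + 3610 = 3630.

3630


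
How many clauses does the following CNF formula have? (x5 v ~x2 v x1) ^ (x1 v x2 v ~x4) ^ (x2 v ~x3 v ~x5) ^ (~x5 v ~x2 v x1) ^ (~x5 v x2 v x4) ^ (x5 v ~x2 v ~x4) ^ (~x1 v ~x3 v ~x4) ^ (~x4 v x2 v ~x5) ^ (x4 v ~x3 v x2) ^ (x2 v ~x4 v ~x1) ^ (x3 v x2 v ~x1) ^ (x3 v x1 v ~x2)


Each group enclosed in parentheses joined by ^ is one clause.
Counting the conjuncts: 12 clauses.

12


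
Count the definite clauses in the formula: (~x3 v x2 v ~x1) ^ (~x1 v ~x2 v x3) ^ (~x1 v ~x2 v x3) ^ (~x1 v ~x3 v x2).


A definite clause has exactly one positive literal.
Clause 1: 1 positive -> definite
Clause 2: 1 positive -> definite
Clause 3: 1 positive -> definite
Clause 4: 1 positive -> definite
Definite clause count = 4.

4


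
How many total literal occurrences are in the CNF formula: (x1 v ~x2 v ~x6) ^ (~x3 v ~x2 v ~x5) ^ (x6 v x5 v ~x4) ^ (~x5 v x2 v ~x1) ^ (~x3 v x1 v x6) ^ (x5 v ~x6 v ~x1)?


Clause lengths: 3, 3, 3, 3, 3, 3.
Sum = 3 + 3 + 3 + 3 + 3 + 3 = 18.

18


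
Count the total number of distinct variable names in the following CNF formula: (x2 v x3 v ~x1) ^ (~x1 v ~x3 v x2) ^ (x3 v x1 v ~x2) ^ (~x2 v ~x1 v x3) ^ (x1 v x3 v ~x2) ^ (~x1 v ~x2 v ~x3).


Identify each distinct variable in the formula.
Variables found: x1, x2, x3.
Total distinct variables = 3.

3


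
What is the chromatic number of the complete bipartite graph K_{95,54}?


K_{95,54} is bipartite by definition: the two parts are independent sets, with every edge crossing between them.
Color all vertices in one part with color 1 and all vertices in the other part with color 2.
Since the graph has at least one edge, one color does not suffice.
Chromatic number = 2.

2


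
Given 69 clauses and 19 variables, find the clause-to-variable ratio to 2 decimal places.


Clause-to-variable ratio = clauses / variables.
69 / 19 = 3.63.

3.63


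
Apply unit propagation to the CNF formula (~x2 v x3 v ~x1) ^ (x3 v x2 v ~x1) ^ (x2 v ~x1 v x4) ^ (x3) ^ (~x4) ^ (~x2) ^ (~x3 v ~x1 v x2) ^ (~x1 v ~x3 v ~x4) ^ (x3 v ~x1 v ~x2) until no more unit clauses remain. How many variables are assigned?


Unit propagation repeatedly assigns the literal in any unit clause, then simplifies.
Assignments in order: x3 = T, x4 = F, x2 = F, x1 = F.
No further unit clauses remain.
Total variables assigned = 4.

4


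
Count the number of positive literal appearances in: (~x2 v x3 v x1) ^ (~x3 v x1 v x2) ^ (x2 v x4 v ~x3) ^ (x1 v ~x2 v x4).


Scan each clause for unnegated literals.
Clause 1: 2 positive; Clause 2: 2 positive; Clause 3: 2 positive; Clause 4: 2 positive.
Total positive literal occurrences = 8.

8


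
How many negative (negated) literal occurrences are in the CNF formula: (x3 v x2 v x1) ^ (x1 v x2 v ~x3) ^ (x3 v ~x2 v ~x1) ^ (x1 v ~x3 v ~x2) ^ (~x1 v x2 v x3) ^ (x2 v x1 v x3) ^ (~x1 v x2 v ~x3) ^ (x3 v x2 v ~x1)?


Scan each clause for negated literals.
Clause 1: 0 negative; Clause 2: 1 negative; Clause 3: 2 negative; Clause 4: 2 negative; Clause 5: 1 negative; Clause 6: 0 negative; Clause 7: 2 negative; Clause 8: 1 negative.
Total negative literal occurrences = 9.

9


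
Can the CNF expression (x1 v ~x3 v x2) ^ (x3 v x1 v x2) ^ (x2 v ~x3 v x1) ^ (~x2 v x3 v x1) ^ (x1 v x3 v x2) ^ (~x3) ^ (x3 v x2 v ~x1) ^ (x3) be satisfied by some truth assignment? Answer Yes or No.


Check all 8 possible truth assignments.
Number of satisfying assignments found: 0.
The formula is unsatisfiable.

No


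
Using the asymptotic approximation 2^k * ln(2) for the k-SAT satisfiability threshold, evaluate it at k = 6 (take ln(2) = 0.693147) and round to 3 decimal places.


Using the asymptotic formula: threshold ~ 2^k * ln(2).
2^6 = 64.
64 * 0.693147 = 44.361.

44.361


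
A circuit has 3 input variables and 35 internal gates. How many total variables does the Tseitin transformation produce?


The Tseitin transformation introduces one auxiliary variable per gate.
Total variables = inputs + gates = 3 + 35 = 38.

38


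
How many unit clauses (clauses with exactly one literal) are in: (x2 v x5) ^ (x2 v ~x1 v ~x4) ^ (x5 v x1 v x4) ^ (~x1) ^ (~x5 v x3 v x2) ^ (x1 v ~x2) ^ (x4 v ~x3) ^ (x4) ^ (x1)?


A unit clause contains exactly one literal.
Unit clauses found: (~x1), (x4), (x1).
Count = 3.

3


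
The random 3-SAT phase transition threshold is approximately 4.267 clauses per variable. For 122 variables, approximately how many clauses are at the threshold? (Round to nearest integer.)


The 3-SAT phase transition occurs at approximately 4.267 clauses per variable.
m = 4.267 * 122 = 520.574.
Rounded to nearest integer: 521.

521


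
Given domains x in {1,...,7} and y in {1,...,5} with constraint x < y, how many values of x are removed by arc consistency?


For the constraint x < y, x needs a supporting value in y's domain.
x can be at most 4 (one less than y's maximum).
Valid x values from domain: 4 out of 7.
Pruned = 7 - 4 = 3.

3


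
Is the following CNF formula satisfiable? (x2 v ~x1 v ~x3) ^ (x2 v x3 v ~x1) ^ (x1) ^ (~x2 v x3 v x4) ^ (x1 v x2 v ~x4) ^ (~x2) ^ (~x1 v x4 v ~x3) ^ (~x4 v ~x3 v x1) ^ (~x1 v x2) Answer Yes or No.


Check all 16 possible truth assignments.
Number of satisfying assignments found: 0.
The formula is unsatisfiable.

No


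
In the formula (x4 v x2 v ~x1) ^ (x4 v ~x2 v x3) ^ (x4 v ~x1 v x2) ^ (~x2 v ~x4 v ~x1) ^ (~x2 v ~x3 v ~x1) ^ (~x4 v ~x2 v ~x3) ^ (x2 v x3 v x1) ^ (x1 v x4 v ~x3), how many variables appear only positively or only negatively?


A pure literal appears in only one polarity across all clauses.
No pure literals found.
Count = 0.

0


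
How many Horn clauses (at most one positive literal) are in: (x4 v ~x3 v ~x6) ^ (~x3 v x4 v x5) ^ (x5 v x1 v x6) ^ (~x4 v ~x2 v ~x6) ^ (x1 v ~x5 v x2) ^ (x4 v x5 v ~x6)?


A Horn clause has at most one positive literal.
Clause 1: 1 positive lit(s) -> Horn
Clause 2: 2 positive lit(s) -> not Horn
Clause 3: 3 positive lit(s) -> not Horn
Clause 4: 0 positive lit(s) -> Horn
Clause 5: 2 positive lit(s) -> not Horn
Clause 6: 2 positive lit(s) -> not Horn
Total Horn clauses = 2.

2


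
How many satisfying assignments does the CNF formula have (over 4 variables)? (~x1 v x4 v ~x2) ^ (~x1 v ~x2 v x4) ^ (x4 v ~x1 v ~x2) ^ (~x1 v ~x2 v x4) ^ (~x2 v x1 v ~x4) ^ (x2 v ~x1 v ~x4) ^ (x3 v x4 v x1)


Enumerate all 16 truth assignments over 4 variables.
Test each against every clause.
Satisfying assignments found: 8.

8


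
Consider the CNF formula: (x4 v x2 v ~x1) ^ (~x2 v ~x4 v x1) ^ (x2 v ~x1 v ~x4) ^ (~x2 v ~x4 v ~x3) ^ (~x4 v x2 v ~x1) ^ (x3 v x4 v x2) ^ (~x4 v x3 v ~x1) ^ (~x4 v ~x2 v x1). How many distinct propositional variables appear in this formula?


Identify each distinct variable in the formula.
Variables found: x1, x2, x3, x4.
Total distinct variables = 4.

4


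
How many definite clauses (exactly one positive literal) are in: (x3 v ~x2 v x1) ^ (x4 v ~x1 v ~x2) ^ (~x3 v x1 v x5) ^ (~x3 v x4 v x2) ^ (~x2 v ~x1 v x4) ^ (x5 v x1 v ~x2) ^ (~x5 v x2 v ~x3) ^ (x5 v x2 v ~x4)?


A definite clause has exactly one positive literal.
Clause 1: 2 positive -> not definite
Clause 2: 1 positive -> definite
Clause 3: 2 positive -> not definite
Clause 4: 2 positive -> not definite
Clause 5: 1 positive -> definite
Clause 6: 2 positive -> not definite
Clause 7: 1 positive -> definite
Clause 8: 2 positive -> not definite
Definite clause count = 3.

3


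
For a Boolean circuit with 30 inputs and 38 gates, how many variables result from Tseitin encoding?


The Tseitin transformation introduces one auxiliary variable per gate.
Total variables = inputs + gates = 30 + 38 = 68.

68


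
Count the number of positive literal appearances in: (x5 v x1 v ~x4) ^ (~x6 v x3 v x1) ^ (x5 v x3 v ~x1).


Scan each clause for unnegated literals.
Clause 1: 2 positive; Clause 2: 2 positive; Clause 3: 2 positive.
Total positive literal occurrences = 6.

6


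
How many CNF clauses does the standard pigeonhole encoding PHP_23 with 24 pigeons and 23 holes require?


The PHP encoding has two parts:
1) At-least-one-hole clauses: 24 (one per pigeon, each with 23 literals).
2) At-most-one-pigeon-per-hole clauses: 23 holes * C(24,2) = 23 * 276 = 6348.
Total clauses = 24 + 6348 = 6372.

6372


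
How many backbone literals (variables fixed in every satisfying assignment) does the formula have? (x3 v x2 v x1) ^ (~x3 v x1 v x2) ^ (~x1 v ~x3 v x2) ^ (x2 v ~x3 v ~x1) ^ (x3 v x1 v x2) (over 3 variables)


Find all satisfying assignments: 5 model(s).
Check which variables have the same value in every model.
No variable is fixed across all models.
Backbone size = 0.

0


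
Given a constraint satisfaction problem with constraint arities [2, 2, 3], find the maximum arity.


The arities are: 2, 2, 3.
Scan for the maximum value.
Maximum arity = 3.

3


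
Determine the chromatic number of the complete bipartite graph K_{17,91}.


K_{17,91} is bipartite by definition: the two parts are independent sets, with every edge crossing between them.
Color all vertices in one part with color 1 and all vertices in the other part with color 2.
Since the graph has at least one edge, one color does not suffice.
Chromatic number = 2.

2


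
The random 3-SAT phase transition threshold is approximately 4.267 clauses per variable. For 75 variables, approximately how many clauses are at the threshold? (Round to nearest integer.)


The 3-SAT phase transition occurs at approximately 4.267 clauses per variable.
m = 4.267 * 75 = 320.025.
Rounded to nearest integer: 320.

320


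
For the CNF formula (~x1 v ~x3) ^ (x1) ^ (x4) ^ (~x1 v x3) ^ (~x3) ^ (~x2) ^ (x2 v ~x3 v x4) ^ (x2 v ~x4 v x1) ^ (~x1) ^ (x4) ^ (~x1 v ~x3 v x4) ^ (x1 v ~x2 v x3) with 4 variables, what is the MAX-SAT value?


Enumerate all 16 truth assignments.
For each, count how many of the 12 clauses are satisfied.
The formula is not fully satisfiable, so the maximum is below 12.
Maximum simultaneously satisfiable clauses = 10.

10


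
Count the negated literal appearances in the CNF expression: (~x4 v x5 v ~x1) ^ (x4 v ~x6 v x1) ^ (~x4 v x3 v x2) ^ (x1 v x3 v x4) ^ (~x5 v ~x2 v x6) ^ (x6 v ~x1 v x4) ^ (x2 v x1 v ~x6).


Scan each clause for negated literals.
Clause 1: 2 negative; Clause 2: 1 negative; Clause 3: 1 negative; Clause 4: 0 negative; Clause 5: 2 negative; Clause 6: 1 negative; Clause 7: 1 negative.
Total negative literal occurrences = 8.

8


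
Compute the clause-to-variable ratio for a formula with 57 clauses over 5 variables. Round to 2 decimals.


Clause-to-variable ratio = clauses / variables.
57 / 5 = 11.4.

11.4


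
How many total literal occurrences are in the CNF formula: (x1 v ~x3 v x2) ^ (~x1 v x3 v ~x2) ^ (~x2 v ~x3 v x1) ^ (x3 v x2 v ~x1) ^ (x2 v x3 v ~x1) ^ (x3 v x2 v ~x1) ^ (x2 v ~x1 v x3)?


Clause lengths: 3, 3, 3, 3, 3, 3, 3.
Sum = 3 + 3 + 3 + 3 + 3 + 3 + 3 = 21.

21


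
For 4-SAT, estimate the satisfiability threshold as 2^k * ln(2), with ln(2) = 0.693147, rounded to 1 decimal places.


Using the asymptotic formula: threshold ~ 2^k * ln(2).
2^4 = 16.
16 * 0.693147 = 11.1.

11.1


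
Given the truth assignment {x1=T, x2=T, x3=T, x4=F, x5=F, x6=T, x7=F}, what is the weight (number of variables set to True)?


The weight is the number of variables assigned True.
True variables: x1, x2, x3, x6.
Weight = 4.

4


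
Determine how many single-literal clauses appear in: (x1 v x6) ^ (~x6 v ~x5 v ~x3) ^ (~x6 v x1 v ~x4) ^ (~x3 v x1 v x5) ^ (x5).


A unit clause contains exactly one literal.
Unit clauses found: (x5).
Count = 1.

1


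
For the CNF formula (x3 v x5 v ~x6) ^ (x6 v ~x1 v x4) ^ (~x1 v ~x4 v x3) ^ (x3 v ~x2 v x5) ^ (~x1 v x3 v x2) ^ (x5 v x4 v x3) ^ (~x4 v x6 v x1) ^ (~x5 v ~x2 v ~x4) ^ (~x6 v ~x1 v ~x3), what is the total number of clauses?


Each group enclosed in parentheses joined by ^ is one clause.
Counting the conjuncts: 9 clauses.

9


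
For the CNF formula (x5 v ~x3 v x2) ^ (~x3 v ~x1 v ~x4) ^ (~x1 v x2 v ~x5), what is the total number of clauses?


Each group enclosed in parentheses joined by ^ is one clause.
Counting the conjuncts: 3 clauses.

3


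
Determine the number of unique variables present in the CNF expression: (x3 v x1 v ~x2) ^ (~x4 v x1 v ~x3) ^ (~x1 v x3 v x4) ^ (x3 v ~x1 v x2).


Identify each distinct variable in the formula.
Variables found: x1, x2, x3, x4.
Total distinct variables = 4.

4


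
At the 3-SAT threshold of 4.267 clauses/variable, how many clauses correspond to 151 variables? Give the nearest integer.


The 3-SAT phase transition occurs at approximately 4.267 clauses per variable.
m = 4.267 * 151 = 644.317.
Rounded to nearest integer: 644.

644


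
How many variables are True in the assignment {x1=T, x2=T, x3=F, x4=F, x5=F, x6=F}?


The weight is the number of variables assigned True.
True variables: x1, x2.
Weight = 2.

2


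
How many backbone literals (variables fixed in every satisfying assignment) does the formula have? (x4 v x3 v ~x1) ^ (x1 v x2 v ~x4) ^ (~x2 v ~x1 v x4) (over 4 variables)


Find all satisfying assignments: 11 model(s).
Check which variables have the same value in every model.
No variable is fixed across all models.
Backbone size = 0.

0


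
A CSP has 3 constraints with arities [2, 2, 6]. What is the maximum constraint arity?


The arities are: 2, 2, 6.
Scan for the maximum value.
Maximum arity = 6.

6


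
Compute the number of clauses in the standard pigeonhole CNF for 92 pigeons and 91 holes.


The PHP encoding has two parts:
1) At-least-one-hole clauses: 92 (one per pigeon, each with 91 literals).
2) At-most-one-pigeon-per-hole clauses: 91 holes * C(92,2) = 91 * 4186 = 380926.
Total clauses = 92 + 380926 = 381018.

381018


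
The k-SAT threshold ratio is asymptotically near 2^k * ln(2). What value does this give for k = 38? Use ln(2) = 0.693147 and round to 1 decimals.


Using the asymptotic formula: threshold ~ 2^k * ln(2).
2^38 = 274877906944.
274877906944 * 0.693147 = 190530796564.5.

190530796564.5


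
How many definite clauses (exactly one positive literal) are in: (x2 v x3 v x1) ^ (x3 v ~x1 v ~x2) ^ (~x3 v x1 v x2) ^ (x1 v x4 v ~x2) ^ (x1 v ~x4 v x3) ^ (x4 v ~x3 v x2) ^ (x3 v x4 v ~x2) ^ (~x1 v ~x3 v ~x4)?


A definite clause has exactly one positive literal.
Clause 1: 3 positive -> not definite
Clause 2: 1 positive -> definite
Clause 3: 2 positive -> not definite
Clause 4: 2 positive -> not definite
Clause 5: 2 positive -> not definite
Clause 6: 2 positive -> not definite
Clause 7: 2 positive -> not definite
Clause 8: 0 positive -> not definite
Definite clause count = 1.

1


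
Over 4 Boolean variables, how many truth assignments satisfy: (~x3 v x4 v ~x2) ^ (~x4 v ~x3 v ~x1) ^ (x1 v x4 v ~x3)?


Enumerate all 16 truth assignments over 4 variables.
Test each against every clause.
Satisfying assignments found: 11.

11


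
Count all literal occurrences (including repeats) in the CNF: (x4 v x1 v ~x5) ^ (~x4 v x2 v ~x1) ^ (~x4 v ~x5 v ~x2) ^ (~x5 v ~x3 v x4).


Clause lengths: 3, 3, 3, 3.
Sum = 3 + 3 + 3 + 3 = 12.

12


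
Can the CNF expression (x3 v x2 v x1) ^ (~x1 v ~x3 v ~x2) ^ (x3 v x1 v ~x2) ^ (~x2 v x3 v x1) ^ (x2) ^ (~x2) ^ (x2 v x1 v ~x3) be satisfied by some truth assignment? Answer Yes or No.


Check all 8 possible truth assignments.
Number of satisfying assignments found: 0.
The formula is unsatisfiable.

No


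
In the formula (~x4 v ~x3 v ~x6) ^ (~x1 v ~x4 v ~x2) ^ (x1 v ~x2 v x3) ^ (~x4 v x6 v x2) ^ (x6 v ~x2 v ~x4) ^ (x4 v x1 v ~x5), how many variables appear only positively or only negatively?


A pure literal appears in only one polarity across all clauses.
Pure literals: x5 (negative only).
Count = 1.

1


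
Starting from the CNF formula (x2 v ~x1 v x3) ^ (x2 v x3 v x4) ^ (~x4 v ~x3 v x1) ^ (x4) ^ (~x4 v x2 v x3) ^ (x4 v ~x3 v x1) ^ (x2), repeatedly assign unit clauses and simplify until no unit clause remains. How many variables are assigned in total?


Unit propagation repeatedly assigns the literal in any unit clause, then simplifies.
Assignments in order: x4 = T, x2 = T.
No further unit clauses remain.
Total variables assigned = 2.

2


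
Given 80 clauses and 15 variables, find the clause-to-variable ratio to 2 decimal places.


Clause-to-variable ratio = clauses / variables.
80 / 15 = 5.33.

5.33


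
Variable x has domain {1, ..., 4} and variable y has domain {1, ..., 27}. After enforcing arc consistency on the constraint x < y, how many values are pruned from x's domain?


For the constraint x < y, x needs a supporting value in y's domain.
x can be at most 26 (one less than y's maximum).
Valid x values from domain: 4 out of 4.
Pruned = 4 - 4 = 0.

0


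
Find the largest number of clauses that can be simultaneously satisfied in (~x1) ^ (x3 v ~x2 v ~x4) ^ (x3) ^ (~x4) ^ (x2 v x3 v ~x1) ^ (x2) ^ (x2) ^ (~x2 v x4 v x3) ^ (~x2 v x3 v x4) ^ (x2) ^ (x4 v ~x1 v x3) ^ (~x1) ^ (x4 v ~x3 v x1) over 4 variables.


Enumerate all 16 truth assignments.
For each, count how many of the 13 clauses are satisfied.
The formula is not fully satisfiable, so the maximum is below 13.
Maximum simultaneously satisfiable clauses = 12.

12


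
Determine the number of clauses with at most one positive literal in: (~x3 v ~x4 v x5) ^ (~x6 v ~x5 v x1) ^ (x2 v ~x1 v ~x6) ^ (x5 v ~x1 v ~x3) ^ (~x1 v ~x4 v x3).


A Horn clause has at most one positive literal.
Clause 1: 1 positive lit(s) -> Horn
Clause 2: 1 positive lit(s) -> Horn
Clause 3: 1 positive lit(s) -> Horn
Clause 4: 1 positive lit(s) -> Horn
Clause 5: 1 positive lit(s) -> Horn
Total Horn clauses = 5.

5


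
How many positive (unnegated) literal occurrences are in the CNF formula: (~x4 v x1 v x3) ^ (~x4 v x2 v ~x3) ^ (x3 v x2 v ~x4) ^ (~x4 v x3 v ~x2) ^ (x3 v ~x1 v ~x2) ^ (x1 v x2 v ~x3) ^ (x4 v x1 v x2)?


Scan each clause for unnegated literals.
Clause 1: 2 positive; Clause 2: 1 positive; Clause 3: 2 positive; Clause 4: 1 positive; Clause 5: 1 positive; Clause 6: 2 positive; Clause 7: 3 positive.
Total positive literal occurrences = 12.

12


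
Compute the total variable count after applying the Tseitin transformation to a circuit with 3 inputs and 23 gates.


The Tseitin transformation introduces one auxiliary variable per gate.
Total variables = inputs + gates = 3 + 23 = 26.

26
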